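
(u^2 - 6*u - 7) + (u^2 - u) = 2*u^2 - 7*u - 7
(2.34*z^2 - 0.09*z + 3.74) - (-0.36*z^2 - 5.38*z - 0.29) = 2.7*z^2 + 5.29*z + 4.03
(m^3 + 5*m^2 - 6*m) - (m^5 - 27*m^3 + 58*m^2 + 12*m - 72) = -m^5 + 28*m^3 - 53*m^2 - 18*m + 72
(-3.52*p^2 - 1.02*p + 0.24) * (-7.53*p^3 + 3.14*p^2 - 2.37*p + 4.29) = 26.5056*p^5 - 3.3722*p^4 + 3.3324*p^3 - 11.9298*p^2 - 4.9446*p + 1.0296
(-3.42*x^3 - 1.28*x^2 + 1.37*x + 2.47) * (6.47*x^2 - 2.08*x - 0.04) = -22.1274*x^5 - 1.168*x^4 + 11.6631*x^3 + 13.1825*x^2 - 5.1924*x - 0.0988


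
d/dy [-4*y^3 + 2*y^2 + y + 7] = -12*y^2 + 4*y + 1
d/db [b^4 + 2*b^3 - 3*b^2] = 2*b*(2*b^2 + 3*b - 3)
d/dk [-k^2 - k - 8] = -2*k - 1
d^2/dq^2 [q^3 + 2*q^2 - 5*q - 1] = 6*q + 4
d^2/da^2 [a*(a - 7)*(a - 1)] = 6*a - 16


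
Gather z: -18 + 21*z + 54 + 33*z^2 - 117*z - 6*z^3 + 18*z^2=-6*z^3 + 51*z^2 - 96*z + 36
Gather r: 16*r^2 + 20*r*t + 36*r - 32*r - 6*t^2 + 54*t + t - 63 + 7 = 16*r^2 + r*(20*t + 4) - 6*t^2 + 55*t - 56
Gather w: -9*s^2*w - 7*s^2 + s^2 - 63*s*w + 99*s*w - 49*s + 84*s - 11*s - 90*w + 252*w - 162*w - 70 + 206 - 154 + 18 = -6*s^2 + 24*s + w*(-9*s^2 + 36*s)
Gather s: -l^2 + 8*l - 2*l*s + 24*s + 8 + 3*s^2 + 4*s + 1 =-l^2 + 8*l + 3*s^2 + s*(28 - 2*l) + 9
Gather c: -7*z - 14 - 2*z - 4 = -9*z - 18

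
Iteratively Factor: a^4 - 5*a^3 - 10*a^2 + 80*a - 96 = (a - 4)*(a^3 - a^2 - 14*a + 24) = (a - 4)*(a - 3)*(a^2 + 2*a - 8) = (a - 4)*(a - 3)*(a - 2)*(a + 4)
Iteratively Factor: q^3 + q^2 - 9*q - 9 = (q + 1)*(q^2 - 9) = (q - 3)*(q + 1)*(q + 3)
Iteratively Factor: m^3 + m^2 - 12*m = (m + 4)*(m^2 - 3*m) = (m - 3)*(m + 4)*(m)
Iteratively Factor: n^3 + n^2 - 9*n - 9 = (n + 1)*(n^2 - 9) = (n - 3)*(n + 1)*(n + 3)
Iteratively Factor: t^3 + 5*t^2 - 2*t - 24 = (t + 4)*(t^2 + t - 6) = (t + 3)*(t + 4)*(t - 2)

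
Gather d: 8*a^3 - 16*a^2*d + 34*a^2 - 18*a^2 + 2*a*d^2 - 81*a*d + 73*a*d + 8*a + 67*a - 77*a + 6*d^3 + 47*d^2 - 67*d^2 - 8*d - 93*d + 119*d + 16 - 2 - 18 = 8*a^3 + 16*a^2 - 2*a + 6*d^3 + d^2*(2*a - 20) + d*(-16*a^2 - 8*a + 18) - 4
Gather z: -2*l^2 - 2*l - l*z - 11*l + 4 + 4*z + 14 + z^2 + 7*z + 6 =-2*l^2 - 13*l + z^2 + z*(11 - l) + 24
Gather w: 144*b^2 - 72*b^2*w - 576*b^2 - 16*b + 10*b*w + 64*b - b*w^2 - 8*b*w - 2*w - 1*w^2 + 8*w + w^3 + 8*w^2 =-432*b^2 + 48*b + w^3 + w^2*(7 - b) + w*(-72*b^2 + 2*b + 6)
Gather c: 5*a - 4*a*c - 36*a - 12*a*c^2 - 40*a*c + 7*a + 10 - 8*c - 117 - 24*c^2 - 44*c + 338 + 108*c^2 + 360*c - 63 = -24*a + c^2*(84 - 12*a) + c*(308 - 44*a) + 168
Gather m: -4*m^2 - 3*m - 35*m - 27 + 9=-4*m^2 - 38*m - 18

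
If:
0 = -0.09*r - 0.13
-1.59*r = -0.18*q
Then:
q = -12.76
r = -1.44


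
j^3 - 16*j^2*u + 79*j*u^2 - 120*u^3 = (j - 8*u)*(j - 5*u)*(j - 3*u)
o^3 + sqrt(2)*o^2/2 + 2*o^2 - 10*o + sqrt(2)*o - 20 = (o + 2)*(o - 2*sqrt(2))*(o + 5*sqrt(2)/2)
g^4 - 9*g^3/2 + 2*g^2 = g^2*(g - 4)*(g - 1/2)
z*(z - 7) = z^2 - 7*z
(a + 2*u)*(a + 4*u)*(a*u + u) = a^3*u + 6*a^2*u^2 + a^2*u + 8*a*u^3 + 6*a*u^2 + 8*u^3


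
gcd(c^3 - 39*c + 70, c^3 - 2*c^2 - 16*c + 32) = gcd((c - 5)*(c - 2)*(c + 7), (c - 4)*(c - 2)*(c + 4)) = c - 2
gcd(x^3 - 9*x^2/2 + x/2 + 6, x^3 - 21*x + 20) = x - 4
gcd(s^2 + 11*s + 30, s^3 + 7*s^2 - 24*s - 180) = s + 6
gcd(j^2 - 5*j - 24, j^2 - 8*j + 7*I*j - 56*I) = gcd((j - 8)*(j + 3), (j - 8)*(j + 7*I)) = j - 8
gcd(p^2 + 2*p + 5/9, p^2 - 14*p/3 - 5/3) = p + 1/3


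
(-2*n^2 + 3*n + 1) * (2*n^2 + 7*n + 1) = -4*n^4 - 8*n^3 + 21*n^2 + 10*n + 1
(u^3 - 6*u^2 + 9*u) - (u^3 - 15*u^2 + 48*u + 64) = 9*u^2 - 39*u - 64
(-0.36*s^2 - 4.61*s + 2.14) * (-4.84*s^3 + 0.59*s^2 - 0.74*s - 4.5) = 1.7424*s^5 + 22.1*s^4 - 12.8111*s^3 + 6.294*s^2 + 19.1614*s - 9.63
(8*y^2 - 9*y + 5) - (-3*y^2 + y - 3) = 11*y^2 - 10*y + 8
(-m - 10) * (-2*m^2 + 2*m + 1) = 2*m^3 + 18*m^2 - 21*m - 10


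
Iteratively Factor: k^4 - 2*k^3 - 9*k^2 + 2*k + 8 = (k + 1)*(k^3 - 3*k^2 - 6*k + 8) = (k - 1)*(k + 1)*(k^2 - 2*k - 8) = (k - 1)*(k + 1)*(k + 2)*(k - 4)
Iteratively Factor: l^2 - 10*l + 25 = (l - 5)*(l - 5)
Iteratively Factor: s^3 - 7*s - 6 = (s + 2)*(s^2 - 2*s - 3) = (s + 1)*(s + 2)*(s - 3)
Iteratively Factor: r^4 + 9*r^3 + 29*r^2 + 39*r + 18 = (r + 3)*(r^3 + 6*r^2 + 11*r + 6) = (r + 2)*(r + 3)*(r^2 + 4*r + 3) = (r + 1)*(r + 2)*(r + 3)*(r + 3)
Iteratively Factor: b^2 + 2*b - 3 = (b - 1)*(b + 3)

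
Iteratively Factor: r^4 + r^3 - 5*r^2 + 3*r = (r - 1)*(r^3 + 2*r^2 - 3*r) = (r - 1)^2*(r^2 + 3*r) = (r - 1)^2*(r + 3)*(r)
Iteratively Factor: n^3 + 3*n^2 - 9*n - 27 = (n - 3)*(n^2 + 6*n + 9) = (n - 3)*(n + 3)*(n + 3)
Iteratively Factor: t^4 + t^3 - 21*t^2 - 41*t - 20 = (t + 1)*(t^3 - 21*t - 20) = (t + 1)*(t + 4)*(t^2 - 4*t - 5) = (t - 5)*(t + 1)*(t + 4)*(t + 1)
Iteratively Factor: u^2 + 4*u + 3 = (u + 3)*(u + 1)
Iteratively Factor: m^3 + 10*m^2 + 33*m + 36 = (m + 3)*(m^2 + 7*m + 12) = (m + 3)^2*(m + 4)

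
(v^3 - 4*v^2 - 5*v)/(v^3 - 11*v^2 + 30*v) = (v + 1)/(v - 6)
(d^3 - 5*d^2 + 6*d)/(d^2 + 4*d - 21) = d*(d - 2)/(d + 7)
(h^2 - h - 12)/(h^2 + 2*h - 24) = (h + 3)/(h + 6)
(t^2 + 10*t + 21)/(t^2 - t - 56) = (t + 3)/(t - 8)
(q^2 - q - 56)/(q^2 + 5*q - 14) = (q - 8)/(q - 2)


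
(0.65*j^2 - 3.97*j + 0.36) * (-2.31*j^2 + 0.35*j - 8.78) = -1.5015*j^4 + 9.3982*j^3 - 7.9281*j^2 + 34.9826*j - 3.1608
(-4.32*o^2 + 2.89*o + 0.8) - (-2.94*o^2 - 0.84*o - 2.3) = -1.38*o^2 + 3.73*o + 3.1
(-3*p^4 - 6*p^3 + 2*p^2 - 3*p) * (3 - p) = 3*p^5 - 3*p^4 - 20*p^3 + 9*p^2 - 9*p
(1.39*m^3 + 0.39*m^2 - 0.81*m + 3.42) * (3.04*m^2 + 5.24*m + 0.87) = 4.2256*m^5 + 8.4692*m^4 + 0.7905*m^3 + 6.4917*m^2 + 17.2161*m + 2.9754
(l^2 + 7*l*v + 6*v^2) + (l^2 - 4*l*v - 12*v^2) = 2*l^2 + 3*l*v - 6*v^2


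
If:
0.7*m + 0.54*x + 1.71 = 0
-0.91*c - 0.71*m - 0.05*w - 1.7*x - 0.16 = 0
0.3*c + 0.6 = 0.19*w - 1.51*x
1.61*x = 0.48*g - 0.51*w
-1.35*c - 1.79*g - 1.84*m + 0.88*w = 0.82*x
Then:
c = 1.96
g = 2.69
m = -2.18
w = 3.59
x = -0.34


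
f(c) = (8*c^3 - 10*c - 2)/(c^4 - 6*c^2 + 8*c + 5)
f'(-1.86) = -3.45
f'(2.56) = -0.53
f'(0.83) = 0.85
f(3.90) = 2.46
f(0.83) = -0.72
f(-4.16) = -3.20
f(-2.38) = 5.40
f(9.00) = 0.93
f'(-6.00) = -0.39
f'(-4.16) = -1.98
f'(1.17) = 2.85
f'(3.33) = -0.97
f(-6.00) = -1.61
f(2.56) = 3.66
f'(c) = (24*c^2 - 10)/(c^4 - 6*c^2 + 8*c + 5) + (-4*c^3 + 12*c - 8)*(8*c^3 - 10*c - 2)/(c^4 - 6*c^2 + 8*c + 5)^2 = 2*((12*c^2 - 5)*(c^4 - 6*c^2 + 8*c + 5) + 4*(-4*c^3 + 5*c + 1)*(c^3 - 3*c + 2))/(c^4 - 6*c^2 + 8*c + 5)^2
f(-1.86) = 1.87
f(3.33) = 2.95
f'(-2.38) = -13.78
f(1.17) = -0.11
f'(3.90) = -0.75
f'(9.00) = -0.11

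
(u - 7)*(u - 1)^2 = u^3 - 9*u^2 + 15*u - 7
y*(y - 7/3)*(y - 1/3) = y^3 - 8*y^2/3 + 7*y/9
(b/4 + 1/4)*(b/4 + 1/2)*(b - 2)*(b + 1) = b^4/16 + b^3/8 - 3*b^2/16 - b/2 - 1/4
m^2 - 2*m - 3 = (m - 3)*(m + 1)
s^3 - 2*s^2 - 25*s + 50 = (s - 5)*(s - 2)*(s + 5)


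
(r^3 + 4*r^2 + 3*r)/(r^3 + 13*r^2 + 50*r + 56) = r*(r^2 + 4*r + 3)/(r^3 + 13*r^2 + 50*r + 56)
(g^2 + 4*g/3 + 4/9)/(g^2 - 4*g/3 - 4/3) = (g + 2/3)/(g - 2)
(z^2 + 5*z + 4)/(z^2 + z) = (z + 4)/z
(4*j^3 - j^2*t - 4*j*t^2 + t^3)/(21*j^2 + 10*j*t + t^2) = (4*j^3 - j^2*t - 4*j*t^2 + t^3)/(21*j^2 + 10*j*t + t^2)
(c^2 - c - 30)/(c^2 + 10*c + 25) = (c - 6)/(c + 5)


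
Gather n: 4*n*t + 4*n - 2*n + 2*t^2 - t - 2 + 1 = n*(4*t + 2) + 2*t^2 - t - 1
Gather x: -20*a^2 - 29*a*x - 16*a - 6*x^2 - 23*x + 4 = -20*a^2 - 16*a - 6*x^2 + x*(-29*a - 23) + 4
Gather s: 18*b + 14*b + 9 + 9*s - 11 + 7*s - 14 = 32*b + 16*s - 16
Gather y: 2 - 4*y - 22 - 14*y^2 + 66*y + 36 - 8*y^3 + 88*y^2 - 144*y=-8*y^3 + 74*y^2 - 82*y + 16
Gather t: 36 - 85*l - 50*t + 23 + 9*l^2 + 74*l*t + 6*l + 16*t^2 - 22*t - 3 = 9*l^2 - 79*l + 16*t^2 + t*(74*l - 72) + 56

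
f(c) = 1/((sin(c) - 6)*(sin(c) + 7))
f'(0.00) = 0.00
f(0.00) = -0.02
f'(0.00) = 0.00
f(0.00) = -0.02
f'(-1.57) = 0.00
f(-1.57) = -0.02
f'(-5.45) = -0.00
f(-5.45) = -0.02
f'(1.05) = -0.00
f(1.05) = -0.02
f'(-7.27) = 0.00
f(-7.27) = -0.02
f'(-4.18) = 0.00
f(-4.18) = -0.02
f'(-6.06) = -0.00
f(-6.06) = -0.02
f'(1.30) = -0.00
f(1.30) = -0.02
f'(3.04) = 0.00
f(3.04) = -0.02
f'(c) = -cos(c)/((sin(c) - 6)*(sin(c) + 7)^2) - cos(c)/((sin(c) - 6)^2*(sin(c) + 7)) = -(sin(2*c) + cos(c))/((sin(c) - 6)^2*(sin(c) + 7)^2)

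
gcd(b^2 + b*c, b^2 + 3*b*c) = b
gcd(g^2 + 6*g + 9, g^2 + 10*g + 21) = g + 3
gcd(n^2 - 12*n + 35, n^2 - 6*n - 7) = n - 7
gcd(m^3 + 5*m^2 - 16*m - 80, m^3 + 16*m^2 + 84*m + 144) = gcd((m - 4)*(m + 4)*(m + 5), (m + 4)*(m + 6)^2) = m + 4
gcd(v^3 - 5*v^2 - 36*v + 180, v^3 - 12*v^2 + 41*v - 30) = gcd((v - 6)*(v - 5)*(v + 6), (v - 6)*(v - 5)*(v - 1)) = v^2 - 11*v + 30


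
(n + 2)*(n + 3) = n^2 + 5*n + 6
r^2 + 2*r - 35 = (r - 5)*(r + 7)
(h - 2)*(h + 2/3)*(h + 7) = h^3 + 17*h^2/3 - 32*h/3 - 28/3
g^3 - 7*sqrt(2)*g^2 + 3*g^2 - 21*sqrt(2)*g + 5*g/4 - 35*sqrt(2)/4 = (g + 1/2)*(g + 5/2)*(g - 7*sqrt(2))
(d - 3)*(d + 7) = d^2 + 4*d - 21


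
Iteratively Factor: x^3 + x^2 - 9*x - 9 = (x + 3)*(x^2 - 2*x - 3) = (x - 3)*(x + 3)*(x + 1)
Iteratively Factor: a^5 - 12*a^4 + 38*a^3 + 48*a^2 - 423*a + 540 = (a - 5)*(a^4 - 7*a^3 + 3*a^2 + 63*a - 108) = (a - 5)*(a - 3)*(a^3 - 4*a^2 - 9*a + 36) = (a - 5)*(a - 4)*(a - 3)*(a^2 - 9) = (a - 5)*(a - 4)*(a - 3)^2*(a + 3)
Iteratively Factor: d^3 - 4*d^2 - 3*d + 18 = (d + 2)*(d^2 - 6*d + 9) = (d - 3)*(d + 2)*(d - 3)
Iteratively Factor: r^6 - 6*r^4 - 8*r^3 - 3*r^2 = (r)*(r^5 - 6*r^3 - 8*r^2 - 3*r) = r^2*(r^4 - 6*r^2 - 8*r - 3) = r^2*(r - 3)*(r^3 + 3*r^2 + 3*r + 1) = r^2*(r - 3)*(r + 1)*(r^2 + 2*r + 1) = r^2*(r - 3)*(r + 1)^2*(r + 1)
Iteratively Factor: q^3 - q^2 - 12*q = (q)*(q^2 - q - 12) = q*(q - 4)*(q + 3)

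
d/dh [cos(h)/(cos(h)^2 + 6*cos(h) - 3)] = (cos(h)^2 + 3)*sin(h)/(cos(h)^2 + 6*cos(h) - 3)^2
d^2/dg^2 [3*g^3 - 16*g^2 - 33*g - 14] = 18*g - 32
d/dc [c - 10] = 1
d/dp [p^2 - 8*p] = 2*p - 8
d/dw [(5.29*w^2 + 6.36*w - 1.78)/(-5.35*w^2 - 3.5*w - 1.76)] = (15.511*w^2 - 37.6668*w - 17.4236)/(28.6225*w^4 + 37.45*w^3 + 31.082*w^2 + 12.32*w + 3.0976)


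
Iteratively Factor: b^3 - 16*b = (b + 4)*(b^2 - 4*b) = b*(b + 4)*(b - 4)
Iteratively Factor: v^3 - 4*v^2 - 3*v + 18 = (v - 3)*(v^2 - v - 6) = (v - 3)*(v + 2)*(v - 3)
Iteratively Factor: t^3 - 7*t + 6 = (t + 3)*(t^2 - 3*t + 2) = (t - 2)*(t + 3)*(t - 1)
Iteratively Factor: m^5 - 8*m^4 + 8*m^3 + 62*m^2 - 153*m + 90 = (m - 3)*(m^4 - 5*m^3 - 7*m^2 + 41*m - 30) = (m - 3)*(m - 1)*(m^3 - 4*m^2 - 11*m + 30) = (m - 3)*(m - 1)*(m + 3)*(m^2 - 7*m + 10) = (m - 5)*(m - 3)*(m - 1)*(m + 3)*(m - 2)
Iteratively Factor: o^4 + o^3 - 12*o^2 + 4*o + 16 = (o + 1)*(o^3 - 12*o + 16) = (o + 1)*(o + 4)*(o^2 - 4*o + 4) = (o - 2)*(o + 1)*(o + 4)*(o - 2)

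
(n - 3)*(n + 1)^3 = n^4 - 6*n^2 - 8*n - 3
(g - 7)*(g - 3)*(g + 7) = g^3 - 3*g^2 - 49*g + 147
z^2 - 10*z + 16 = (z - 8)*(z - 2)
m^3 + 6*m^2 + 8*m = m*(m + 2)*(m + 4)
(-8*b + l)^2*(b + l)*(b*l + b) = 64*b^4*l + 64*b^4 + 48*b^3*l^2 + 48*b^3*l - 15*b^2*l^3 - 15*b^2*l^2 + b*l^4 + b*l^3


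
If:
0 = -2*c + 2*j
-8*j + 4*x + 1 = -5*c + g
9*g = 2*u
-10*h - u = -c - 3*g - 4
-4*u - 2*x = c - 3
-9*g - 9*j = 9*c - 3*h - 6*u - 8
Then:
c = 9265/14853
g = 1558/14853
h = 6634/14853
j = 9265/14853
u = 2337/4951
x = 3625/14853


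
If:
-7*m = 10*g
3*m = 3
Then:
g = -7/10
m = 1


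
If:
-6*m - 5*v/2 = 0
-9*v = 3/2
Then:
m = 5/72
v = -1/6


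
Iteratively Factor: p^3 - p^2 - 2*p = (p - 2)*(p^2 + p) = p*(p - 2)*(p + 1)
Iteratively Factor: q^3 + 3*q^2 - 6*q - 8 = (q + 1)*(q^2 + 2*q - 8) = (q + 1)*(q + 4)*(q - 2)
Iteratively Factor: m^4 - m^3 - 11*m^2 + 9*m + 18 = (m - 3)*(m^3 + 2*m^2 - 5*m - 6) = (m - 3)*(m + 1)*(m^2 + m - 6) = (m - 3)*(m - 2)*(m + 1)*(m + 3)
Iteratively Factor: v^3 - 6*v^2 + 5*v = (v)*(v^2 - 6*v + 5) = v*(v - 5)*(v - 1)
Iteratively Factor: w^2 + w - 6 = (w - 2)*(w + 3)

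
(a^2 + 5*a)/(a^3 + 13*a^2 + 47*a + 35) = a/(a^2 + 8*a + 7)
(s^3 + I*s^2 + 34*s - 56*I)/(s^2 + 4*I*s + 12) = (s^2 + 3*I*s + 28)/(s + 6*I)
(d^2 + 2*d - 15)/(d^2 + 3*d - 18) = (d + 5)/(d + 6)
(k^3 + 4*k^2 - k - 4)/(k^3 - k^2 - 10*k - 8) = (k^2 + 3*k - 4)/(k^2 - 2*k - 8)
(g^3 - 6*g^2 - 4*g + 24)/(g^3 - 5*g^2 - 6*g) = (g^2 - 4)/(g*(g + 1))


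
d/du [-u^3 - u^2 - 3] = u*(-3*u - 2)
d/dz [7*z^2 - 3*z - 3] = 14*z - 3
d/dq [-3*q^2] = -6*q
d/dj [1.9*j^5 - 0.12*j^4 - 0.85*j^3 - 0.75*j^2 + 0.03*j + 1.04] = 9.5*j^4 - 0.48*j^3 - 2.55*j^2 - 1.5*j + 0.03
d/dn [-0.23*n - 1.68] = -0.230000000000000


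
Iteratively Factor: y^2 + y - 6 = (y + 3)*(y - 2)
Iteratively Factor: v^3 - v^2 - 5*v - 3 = (v + 1)*(v^2 - 2*v - 3) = (v - 3)*(v + 1)*(v + 1)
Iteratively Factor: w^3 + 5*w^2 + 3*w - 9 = (w - 1)*(w^2 + 6*w + 9) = (w - 1)*(w + 3)*(w + 3)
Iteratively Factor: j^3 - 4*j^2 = (j)*(j^2 - 4*j) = j*(j - 4)*(j)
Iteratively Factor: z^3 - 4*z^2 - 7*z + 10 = (z - 5)*(z^2 + z - 2) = (z - 5)*(z + 2)*(z - 1)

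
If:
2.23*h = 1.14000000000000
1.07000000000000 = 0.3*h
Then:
No Solution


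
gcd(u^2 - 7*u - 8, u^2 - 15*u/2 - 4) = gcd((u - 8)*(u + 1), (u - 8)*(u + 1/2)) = u - 8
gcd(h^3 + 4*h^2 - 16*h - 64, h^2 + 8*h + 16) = h^2 + 8*h + 16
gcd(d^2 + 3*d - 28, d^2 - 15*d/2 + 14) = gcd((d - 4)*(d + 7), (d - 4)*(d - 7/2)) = d - 4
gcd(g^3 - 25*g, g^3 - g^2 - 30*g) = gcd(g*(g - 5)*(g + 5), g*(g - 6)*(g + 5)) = g^2 + 5*g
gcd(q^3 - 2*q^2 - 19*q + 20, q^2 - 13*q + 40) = q - 5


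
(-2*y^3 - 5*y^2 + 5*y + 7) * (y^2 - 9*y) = -2*y^5 + 13*y^4 + 50*y^3 - 38*y^2 - 63*y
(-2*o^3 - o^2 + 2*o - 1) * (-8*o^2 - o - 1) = 16*o^5 + 10*o^4 - 13*o^3 + 7*o^2 - o + 1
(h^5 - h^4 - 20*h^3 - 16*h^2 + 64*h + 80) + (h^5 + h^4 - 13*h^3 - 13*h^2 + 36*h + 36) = 2*h^5 - 33*h^3 - 29*h^2 + 100*h + 116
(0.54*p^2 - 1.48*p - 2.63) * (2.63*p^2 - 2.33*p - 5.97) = 1.4202*p^4 - 5.1506*p^3 - 6.6923*p^2 + 14.9635*p + 15.7011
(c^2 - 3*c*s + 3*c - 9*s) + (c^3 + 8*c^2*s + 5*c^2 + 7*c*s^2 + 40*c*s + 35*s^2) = c^3 + 8*c^2*s + 6*c^2 + 7*c*s^2 + 37*c*s + 3*c + 35*s^2 - 9*s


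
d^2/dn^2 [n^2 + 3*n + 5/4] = 2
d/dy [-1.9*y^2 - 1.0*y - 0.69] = -3.8*y - 1.0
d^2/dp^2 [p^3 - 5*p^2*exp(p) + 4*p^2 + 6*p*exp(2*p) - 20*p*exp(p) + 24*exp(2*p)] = -5*p^2*exp(p) + 24*p*exp(2*p) - 40*p*exp(p) + 6*p + 120*exp(2*p) - 50*exp(p) + 8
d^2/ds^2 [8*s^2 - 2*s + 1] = 16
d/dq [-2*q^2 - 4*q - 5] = -4*q - 4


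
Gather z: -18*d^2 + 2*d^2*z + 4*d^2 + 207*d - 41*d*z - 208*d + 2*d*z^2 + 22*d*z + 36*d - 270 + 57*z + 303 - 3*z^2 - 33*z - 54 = -14*d^2 + 35*d + z^2*(2*d - 3) + z*(2*d^2 - 19*d + 24) - 21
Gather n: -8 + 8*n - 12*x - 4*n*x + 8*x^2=n*(8 - 4*x) + 8*x^2 - 12*x - 8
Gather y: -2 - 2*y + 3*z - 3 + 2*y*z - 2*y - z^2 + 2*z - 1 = y*(2*z - 4) - z^2 + 5*z - 6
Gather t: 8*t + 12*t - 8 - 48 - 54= 20*t - 110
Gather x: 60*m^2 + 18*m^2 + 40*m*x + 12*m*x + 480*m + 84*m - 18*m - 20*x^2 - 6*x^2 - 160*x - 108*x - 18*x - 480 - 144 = 78*m^2 + 546*m - 26*x^2 + x*(52*m - 286) - 624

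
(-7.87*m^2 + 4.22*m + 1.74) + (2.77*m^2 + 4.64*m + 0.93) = -5.1*m^2 + 8.86*m + 2.67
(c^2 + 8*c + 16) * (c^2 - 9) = c^4 + 8*c^3 + 7*c^2 - 72*c - 144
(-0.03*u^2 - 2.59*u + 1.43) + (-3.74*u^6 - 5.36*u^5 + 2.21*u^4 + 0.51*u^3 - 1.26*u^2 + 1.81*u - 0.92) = -3.74*u^6 - 5.36*u^5 + 2.21*u^4 + 0.51*u^3 - 1.29*u^2 - 0.78*u + 0.51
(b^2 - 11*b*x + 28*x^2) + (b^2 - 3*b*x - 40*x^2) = 2*b^2 - 14*b*x - 12*x^2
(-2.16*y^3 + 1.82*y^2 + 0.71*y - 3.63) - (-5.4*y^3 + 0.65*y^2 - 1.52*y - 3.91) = 3.24*y^3 + 1.17*y^2 + 2.23*y + 0.28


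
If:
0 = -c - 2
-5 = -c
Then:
No Solution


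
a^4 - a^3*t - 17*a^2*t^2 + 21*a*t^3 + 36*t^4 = (a - 3*t)^2*(a + t)*(a + 4*t)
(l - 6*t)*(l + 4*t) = l^2 - 2*l*t - 24*t^2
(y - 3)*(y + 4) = y^2 + y - 12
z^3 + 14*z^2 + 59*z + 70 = (z + 2)*(z + 5)*(z + 7)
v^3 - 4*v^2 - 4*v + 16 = (v - 4)*(v - 2)*(v + 2)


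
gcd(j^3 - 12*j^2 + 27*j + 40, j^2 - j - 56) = j - 8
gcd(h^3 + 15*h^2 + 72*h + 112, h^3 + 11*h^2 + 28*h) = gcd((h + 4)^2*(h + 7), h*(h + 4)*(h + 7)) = h^2 + 11*h + 28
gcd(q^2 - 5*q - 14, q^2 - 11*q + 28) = q - 7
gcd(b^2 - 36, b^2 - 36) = b^2 - 36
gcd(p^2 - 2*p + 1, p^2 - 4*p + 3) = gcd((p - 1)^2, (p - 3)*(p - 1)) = p - 1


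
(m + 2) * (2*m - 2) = 2*m^2 + 2*m - 4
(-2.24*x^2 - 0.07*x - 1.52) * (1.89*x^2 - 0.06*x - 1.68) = -4.2336*x^4 + 0.00210000000000002*x^3 + 0.894600000000001*x^2 + 0.2088*x + 2.5536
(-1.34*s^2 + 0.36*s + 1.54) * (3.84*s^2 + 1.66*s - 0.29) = -5.1456*s^4 - 0.842*s^3 + 6.8998*s^2 + 2.452*s - 0.4466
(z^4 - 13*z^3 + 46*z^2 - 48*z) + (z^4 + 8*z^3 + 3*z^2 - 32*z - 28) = 2*z^4 - 5*z^3 + 49*z^2 - 80*z - 28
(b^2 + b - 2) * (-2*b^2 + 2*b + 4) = -2*b^4 + 10*b^2 - 8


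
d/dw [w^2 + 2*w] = 2*w + 2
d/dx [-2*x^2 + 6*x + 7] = 6 - 4*x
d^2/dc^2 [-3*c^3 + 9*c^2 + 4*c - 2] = 18 - 18*c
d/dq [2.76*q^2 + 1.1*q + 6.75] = 5.52*q + 1.1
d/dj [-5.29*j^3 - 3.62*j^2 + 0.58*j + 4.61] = -15.87*j^2 - 7.24*j + 0.58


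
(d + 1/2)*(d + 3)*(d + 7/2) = d^3 + 7*d^2 + 55*d/4 + 21/4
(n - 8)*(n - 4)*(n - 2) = n^3 - 14*n^2 + 56*n - 64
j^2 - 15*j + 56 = (j - 8)*(j - 7)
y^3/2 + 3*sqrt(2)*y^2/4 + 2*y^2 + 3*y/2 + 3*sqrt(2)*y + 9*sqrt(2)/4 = (y/2 + 1/2)*(y + 3)*(y + 3*sqrt(2)/2)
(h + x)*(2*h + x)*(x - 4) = 2*h^2*x - 8*h^2 + 3*h*x^2 - 12*h*x + x^3 - 4*x^2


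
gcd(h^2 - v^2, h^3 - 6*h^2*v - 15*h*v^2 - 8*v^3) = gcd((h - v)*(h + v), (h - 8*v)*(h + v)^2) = h + v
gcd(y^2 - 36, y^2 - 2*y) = 1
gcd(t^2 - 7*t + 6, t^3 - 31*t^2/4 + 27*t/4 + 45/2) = t - 6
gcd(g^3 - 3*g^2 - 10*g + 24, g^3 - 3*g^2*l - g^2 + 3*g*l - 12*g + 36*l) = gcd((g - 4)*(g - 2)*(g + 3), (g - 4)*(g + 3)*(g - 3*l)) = g^2 - g - 12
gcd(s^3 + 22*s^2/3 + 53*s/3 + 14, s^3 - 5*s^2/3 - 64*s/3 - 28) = s^2 + 13*s/3 + 14/3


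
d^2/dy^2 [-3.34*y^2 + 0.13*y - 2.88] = -6.68000000000000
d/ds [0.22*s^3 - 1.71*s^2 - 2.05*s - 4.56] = 0.66*s^2 - 3.42*s - 2.05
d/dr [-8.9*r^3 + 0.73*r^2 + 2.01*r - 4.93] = -26.7*r^2 + 1.46*r + 2.01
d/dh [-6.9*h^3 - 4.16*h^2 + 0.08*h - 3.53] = -20.7*h^2 - 8.32*h + 0.08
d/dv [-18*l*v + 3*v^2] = -18*l + 6*v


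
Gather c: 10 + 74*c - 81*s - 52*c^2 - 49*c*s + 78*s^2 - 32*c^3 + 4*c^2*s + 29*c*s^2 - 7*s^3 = -32*c^3 + c^2*(4*s - 52) + c*(29*s^2 - 49*s + 74) - 7*s^3 + 78*s^2 - 81*s + 10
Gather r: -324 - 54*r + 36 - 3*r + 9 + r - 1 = -56*r - 280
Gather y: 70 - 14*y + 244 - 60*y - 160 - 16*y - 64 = 90 - 90*y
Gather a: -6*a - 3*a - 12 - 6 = -9*a - 18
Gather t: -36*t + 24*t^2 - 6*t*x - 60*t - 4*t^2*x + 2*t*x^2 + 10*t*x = t^2*(24 - 4*x) + t*(2*x^2 + 4*x - 96)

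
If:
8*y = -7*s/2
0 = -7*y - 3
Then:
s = 48/49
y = -3/7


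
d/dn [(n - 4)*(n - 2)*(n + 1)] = 3*n^2 - 10*n + 2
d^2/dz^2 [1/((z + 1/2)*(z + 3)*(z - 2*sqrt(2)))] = 4*(4*(z + 3)^2*(z - 2*sqrt(2))^2 + 2*(z + 3)^2*(z - 2*sqrt(2))*(2*z + 1) + (z + 3)^2*(2*z + 1)^2 + 2*(z + 3)*(z - 2*sqrt(2))^2*(2*z + 1) + (z + 3)*(z - 2*sqrt(2))*(2*z + 1)^2 + (z - 2*sqrt(2))^2*(2*z + 1)^2)/((z + 3)^3*(z - 2*sqrt(2))^3*(2*z + 1)^3)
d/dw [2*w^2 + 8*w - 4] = 4*w + 8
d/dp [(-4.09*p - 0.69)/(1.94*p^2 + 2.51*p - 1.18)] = (7.9346*p^2 + 2.6772*p + 6.5581)/(3.7636*p^4 + 9.7388*p^3 + 1.7217*p^2 - 5.9236*p + 1.3924)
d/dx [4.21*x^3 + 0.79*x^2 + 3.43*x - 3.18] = 12.63*x^2 + 1.58*x + 3.43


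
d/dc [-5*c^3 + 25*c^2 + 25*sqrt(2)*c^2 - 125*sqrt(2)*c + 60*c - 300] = -15*c^2 + 50*c + 50*sqrt(2)*c - 125*sqrt(2) + 60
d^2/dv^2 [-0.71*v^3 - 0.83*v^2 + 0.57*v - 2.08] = -4.26*v - 1.66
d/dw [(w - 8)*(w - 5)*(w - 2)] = 3*w^2 - 30*w + 66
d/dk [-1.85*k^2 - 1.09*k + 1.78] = -3.7*k - 1.09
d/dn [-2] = 0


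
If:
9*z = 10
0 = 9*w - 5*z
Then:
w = 50/81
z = 10/9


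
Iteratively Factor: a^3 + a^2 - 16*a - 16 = (a + 4)*(a^2 - 3*a - 4) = (a - 4)*(a + 4)*(a + 1)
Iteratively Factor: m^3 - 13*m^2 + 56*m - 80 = (m - 4)*(m^2 - 9*m + 20) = (m - 5)*(m - 4)*(m - 4)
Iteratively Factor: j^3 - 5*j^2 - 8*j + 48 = (j - 4)*(j^2 - j - 12) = (j - 4)^2*(j + 3)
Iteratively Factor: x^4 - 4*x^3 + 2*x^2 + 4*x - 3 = (x - 1)*(x^3 - 3*x^2 - x + 3) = (x - 1)^2*(x^2 - 2*x - 3) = (x - 1)^2*(x + 1)*(x - 3)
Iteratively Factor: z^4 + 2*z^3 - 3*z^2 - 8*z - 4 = (z + 1)*(z^3 + z^2 - 4*z - 4) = (z + 1)^2*(z^2 - 4) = (z + 1)^2*(z + 2)*(z - 2)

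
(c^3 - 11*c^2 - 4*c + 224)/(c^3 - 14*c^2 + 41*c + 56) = (c + 4)/(c + 1)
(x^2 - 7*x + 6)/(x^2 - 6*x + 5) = (x - 6)/(x - 5)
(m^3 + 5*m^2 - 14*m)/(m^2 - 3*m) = (m^2 + 5*m - 14)/(m - 3)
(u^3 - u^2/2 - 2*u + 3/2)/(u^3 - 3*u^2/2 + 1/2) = (2*u + 3)/(2*u + 1)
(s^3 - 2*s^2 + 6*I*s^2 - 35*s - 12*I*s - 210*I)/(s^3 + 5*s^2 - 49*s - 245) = (s + 6*I)/(s + 7)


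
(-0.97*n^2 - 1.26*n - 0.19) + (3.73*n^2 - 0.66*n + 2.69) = 2.76*n^2 - 1.92*n + 2.5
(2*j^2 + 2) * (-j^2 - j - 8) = -2*j^4 - 2*j^3 - 18*j^2 - 2*j - 16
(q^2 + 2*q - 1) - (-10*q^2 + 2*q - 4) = 11*q^2 + 3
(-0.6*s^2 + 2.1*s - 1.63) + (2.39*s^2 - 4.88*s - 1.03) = 1.79*s^2 - 2.78*s - 2.66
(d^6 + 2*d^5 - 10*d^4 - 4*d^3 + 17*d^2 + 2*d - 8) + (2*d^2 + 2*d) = d^6 + 2*d^5 - 10*d^4 - 4*d^3 + 19*d^2 + 4*d - 8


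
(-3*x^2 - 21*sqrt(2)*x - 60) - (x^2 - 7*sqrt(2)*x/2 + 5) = -4*x^2 - 35*sqrt(2)*x/2 - 65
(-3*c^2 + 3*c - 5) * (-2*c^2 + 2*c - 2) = 6*c^4 - 12*c^3 + 22*c^2 - 16*c + 10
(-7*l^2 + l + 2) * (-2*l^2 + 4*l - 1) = 14*l^4 - 30*l^3 + 7*l^2 + 7*l - 2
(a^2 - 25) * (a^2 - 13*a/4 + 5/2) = a^4 - 13*a^3/4 - 45*a^2/2 + 325*a/4 - 125/2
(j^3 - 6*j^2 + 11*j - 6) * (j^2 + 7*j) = j^5 + j^4 - 31*j^3 + 71*j^2 - 42*j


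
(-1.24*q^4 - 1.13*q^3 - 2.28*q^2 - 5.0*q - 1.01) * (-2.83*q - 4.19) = 3.5092*q^5 + 8.3935*q^4 + 11.1871*q^3 + 23.7032*q^2 + 23.8083*q + 4.2319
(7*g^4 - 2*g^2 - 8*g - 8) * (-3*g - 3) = -21*g^5 - 21*g^4 + 6*g^3 + 30*g^2 + 48*g + 24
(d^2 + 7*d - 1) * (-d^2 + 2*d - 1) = -d^4 - 5*d^3 + 14*d^2 - 9*d + 1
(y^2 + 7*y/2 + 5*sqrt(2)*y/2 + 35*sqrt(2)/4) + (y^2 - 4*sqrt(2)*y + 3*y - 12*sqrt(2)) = 2*y^2 - 3*sqrt(2)*y/2 + 13*y/2 - 13*sqrt(2)/4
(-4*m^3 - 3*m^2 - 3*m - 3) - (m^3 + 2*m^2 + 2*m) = -5*m^3 - 5*m^2 - 5*m - 3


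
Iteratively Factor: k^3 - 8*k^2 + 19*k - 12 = (k - 3)*(k^2 - 5*k + 4) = (k - 4)*(k - 3)*(k - 1)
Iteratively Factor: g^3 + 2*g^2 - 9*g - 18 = (g + 2)*(g^2 - 9) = (g - 3)*(g + 2)*(g + 3)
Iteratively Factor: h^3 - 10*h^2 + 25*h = (h)*(h^2 - 10*h + 25) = h*(h - 5)*(h - 5)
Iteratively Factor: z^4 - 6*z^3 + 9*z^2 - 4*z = (z - 1)*(z^3 - 5*z^2 + 4*z) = (z - 4)*(z - 1)*(z^2 - z) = (z - 4)*(z - 1)^2*(z)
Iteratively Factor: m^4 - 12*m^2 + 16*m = (m)*(m^3 - 12*m + 16) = m*(m + 4)*(m^2 - 4*m + 4) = m*(m - 2)*(m + 4)*(m - 2)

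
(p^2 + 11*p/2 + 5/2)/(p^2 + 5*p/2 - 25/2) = (2*p + 1)/(2*p - 5)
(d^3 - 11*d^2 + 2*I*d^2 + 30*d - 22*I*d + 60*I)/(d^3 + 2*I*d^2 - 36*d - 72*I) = (d - 5)/(d + 6)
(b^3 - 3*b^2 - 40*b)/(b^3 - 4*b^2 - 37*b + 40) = b/(b - 1)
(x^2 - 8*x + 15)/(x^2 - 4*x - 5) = (x - 3)/(x + 1)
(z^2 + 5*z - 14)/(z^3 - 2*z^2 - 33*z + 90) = (z^2 + 5*z - 14)/(z^3 - 2*z^2 - 33*z + 90)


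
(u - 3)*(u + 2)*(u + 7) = u^3 + 6*u^2 - 13*u - 42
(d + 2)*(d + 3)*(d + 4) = d^3 + 9*d^2 + 26*d + 24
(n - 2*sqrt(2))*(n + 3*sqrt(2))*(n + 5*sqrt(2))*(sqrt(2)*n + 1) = sqrt(2)*n^4 + 13*n^3 + 4*sqrt(2)*n^2 - 122*n - 60*sqrt(2)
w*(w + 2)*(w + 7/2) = w^3 + 11*w^2/2 + 7*w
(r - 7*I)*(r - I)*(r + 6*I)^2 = r^4 + 4*I*r^3 + 53*r^2 + 204*I*r + 252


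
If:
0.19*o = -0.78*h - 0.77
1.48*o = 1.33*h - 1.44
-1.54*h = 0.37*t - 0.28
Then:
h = -0.62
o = -1.53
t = 3.32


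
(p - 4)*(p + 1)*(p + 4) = p^3 + p^2 - 16*p - 16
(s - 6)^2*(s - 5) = s^3 - 17*s^2 + 96*s - 180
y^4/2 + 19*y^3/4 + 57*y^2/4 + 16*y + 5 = (y/2 + 1)*(y + 1/2)*(y + 2)*(y + 5)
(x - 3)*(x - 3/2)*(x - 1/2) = x^3 - 5*x^2 + 27*x/4 - 9/4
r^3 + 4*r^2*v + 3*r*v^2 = r*(r + v)*(r + 3*v)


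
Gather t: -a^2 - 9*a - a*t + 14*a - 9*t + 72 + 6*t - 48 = -a^2 + 5*a + t*(-a - 3) + 24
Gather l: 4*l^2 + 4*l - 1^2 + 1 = 4*l^2 + 4*l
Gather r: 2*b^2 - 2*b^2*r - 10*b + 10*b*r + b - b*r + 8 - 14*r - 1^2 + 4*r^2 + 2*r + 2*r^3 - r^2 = 2*b^2 - 9*b + 2*r^3 + 3*r^2 + r*(-2*b^2 + 9*b - 12) + 7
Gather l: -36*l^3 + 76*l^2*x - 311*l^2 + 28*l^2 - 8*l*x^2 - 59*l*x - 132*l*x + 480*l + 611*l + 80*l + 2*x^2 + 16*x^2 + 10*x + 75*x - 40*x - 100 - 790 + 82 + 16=-36*l^3 + l^2*(76*x - 283) + l*(-8*x^2 - 191*x + 1171) + 18*x^2 + 45*x - 792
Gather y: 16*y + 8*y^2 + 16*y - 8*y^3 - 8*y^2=-8*y^3 + 32*y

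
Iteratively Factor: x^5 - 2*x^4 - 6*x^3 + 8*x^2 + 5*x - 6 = (x - 1)*(x^4 - x^3 - 7*x^2 + x + 6) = (x - 3)*(x - 1)*(x^3 + 2*x^2 - x - 2) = (x - 3)*(x - 1)*(x + 2)*(x^2 - 1) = (x - 3)*(x - 1)^2*(x + 2)*(x + 1)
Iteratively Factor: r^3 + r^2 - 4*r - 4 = (r - 2)*(r^2 + 3*r + 2) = (r - 2)*(r + 1)*(r + 2)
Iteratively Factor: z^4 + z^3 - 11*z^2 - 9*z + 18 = (z + 3)*(z^3 - 2*z^2 - 5*z + 6) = (z - 3)*(z + 3)*(z^2 + z - 2) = (z - 3)*(z + 2)*(z + 3)*(z - 1)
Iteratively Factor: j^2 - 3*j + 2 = (j - 2)*(j - 1)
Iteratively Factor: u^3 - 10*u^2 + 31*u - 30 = (u - 2)*(u^2 - 8*u + 15) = (u - 3)*(u - 2)*(u - 5)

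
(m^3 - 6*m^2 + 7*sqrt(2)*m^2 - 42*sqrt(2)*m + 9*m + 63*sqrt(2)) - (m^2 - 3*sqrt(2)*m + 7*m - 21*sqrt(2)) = m^3 - 7*m^2 + 7*sqrt(2)*m^2 - 39*sqrt(2)*m + 2*m + 84*sqrt(2)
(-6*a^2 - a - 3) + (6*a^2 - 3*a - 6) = -4*a - 9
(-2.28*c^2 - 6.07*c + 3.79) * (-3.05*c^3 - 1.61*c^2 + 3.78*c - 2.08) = 6.954*c^5 + 22.1843*c^4 - 10.4052*c^3 - 24.3041*c^2 + 26.9518*c - 7.8832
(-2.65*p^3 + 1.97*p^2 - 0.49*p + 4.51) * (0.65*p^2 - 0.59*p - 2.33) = -1.7225*p^5 + 2.844*p^4 + 4.6937*p^3 - 1.3695*p^2 - 1.5192*p - 10.5083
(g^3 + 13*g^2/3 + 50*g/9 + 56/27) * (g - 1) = g^4 + 10*g^3/3 + 11*g^2/9 - 94*g/27 - 56/27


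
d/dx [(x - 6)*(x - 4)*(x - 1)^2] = 4*x^3 - 36*x^2 + 90*x - 58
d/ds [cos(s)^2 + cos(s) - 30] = -sin(s) - sin(2*s)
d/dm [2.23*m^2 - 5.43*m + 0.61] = 4.46*m - 5.43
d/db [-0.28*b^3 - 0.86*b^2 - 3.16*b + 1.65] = -0.84*b^2 - 1.72*b - 3.16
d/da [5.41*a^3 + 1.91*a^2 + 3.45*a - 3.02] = 16.23*a^2 + 3.82*a + 3.45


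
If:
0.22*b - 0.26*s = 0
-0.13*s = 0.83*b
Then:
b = 0.00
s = 0.00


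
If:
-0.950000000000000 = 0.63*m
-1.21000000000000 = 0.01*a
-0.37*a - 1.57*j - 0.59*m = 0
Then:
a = -121.00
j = 29.08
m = -1.51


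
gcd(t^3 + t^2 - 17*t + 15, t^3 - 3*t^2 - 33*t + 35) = t^2 + 4*t - 5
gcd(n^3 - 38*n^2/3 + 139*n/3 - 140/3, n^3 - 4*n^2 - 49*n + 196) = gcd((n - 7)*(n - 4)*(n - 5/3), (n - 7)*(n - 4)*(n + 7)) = n^2 - 11*n + 28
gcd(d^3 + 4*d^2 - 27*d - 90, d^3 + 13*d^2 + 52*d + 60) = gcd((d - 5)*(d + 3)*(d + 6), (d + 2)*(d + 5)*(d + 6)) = d + 6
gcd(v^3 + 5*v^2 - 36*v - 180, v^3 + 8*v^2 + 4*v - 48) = v + 6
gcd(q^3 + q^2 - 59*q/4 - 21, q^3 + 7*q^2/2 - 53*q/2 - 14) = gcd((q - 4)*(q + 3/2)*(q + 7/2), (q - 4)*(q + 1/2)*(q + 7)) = q - 4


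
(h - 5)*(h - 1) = h^2 - 6*h + 5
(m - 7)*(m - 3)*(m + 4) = m^3 - 6*m^2 - 19*m + 84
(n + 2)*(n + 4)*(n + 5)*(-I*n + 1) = -I*n^4 + n^3 - 11*I*n^3 + 11*n^2 - 38*I*n^2 + 38*n - 40*I*n + 40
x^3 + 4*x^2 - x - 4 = (x - 1)*(x + 1)*(x + 4)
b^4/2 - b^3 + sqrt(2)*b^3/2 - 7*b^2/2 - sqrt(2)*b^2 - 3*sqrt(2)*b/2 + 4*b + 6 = (b/2 + sqrt(2))*(b - 3)*(b + 1)*(b - sqrt(2))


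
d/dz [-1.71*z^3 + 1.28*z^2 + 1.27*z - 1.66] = -5.13*z^2 + 2.56*z + 1.27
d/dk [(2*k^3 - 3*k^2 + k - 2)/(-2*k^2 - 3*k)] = (-4*k^4 - 12*k^3 + 11*k^2 - 8*k - 6)/(k^2*(4*k^2 + 12*k + 9))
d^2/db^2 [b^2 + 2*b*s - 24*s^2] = 2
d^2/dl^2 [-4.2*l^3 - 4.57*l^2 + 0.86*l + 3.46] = -25.2*l - 9.14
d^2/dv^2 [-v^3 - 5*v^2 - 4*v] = -6*v - 10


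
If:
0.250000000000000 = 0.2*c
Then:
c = 1.25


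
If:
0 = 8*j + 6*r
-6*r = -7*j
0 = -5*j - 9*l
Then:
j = 0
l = 0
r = 0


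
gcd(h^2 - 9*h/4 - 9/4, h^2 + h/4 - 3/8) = h + 3/4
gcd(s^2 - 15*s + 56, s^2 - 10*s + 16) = s - 8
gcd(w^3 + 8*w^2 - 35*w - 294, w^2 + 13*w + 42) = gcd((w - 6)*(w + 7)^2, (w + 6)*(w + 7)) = w + 7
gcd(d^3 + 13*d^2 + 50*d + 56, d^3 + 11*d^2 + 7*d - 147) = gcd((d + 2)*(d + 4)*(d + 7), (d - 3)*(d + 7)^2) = d + 7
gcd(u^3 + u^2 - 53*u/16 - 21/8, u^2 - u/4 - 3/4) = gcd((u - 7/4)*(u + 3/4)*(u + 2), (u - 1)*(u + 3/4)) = u + 3/4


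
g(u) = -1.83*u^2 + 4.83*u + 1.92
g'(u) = 4.83 - 3.66*u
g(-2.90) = -27.48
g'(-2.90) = 15.44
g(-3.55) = -38.29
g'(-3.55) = 17.82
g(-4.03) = -47.27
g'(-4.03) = 19.58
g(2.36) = 3.13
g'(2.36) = -3.81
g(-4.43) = -55.39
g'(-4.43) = 21.04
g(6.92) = -52.29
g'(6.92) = -20.50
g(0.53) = 3.97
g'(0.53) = 2.89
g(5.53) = -27.33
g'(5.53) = -15.41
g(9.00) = -102.84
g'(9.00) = -28.11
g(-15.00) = -482.28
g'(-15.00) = 59.73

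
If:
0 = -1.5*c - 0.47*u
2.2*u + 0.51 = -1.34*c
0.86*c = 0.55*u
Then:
No Solution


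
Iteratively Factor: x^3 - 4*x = (x - 2)*(x^2 + 2*x) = x*(x - 2)*(x + 2)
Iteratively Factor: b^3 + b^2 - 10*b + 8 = (b + 4)*(b^2 - 3*b + 2) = (b - 1)*(b + 4)*(b - 2)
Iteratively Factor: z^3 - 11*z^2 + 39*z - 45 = (z - 3)*(z^2 - 8*z + 15) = (z - 5)*(z - 3)*(z - 3)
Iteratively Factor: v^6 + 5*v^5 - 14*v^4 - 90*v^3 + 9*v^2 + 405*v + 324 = (v - 3)*(v^5 + 8*v^4 + 10*v^3 - 60*v^2 - 171*v - 108) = (v - 3)*(v + 3)*(v^4 + 5*v^3 - 5*v^2 - 45*v - 36) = (v - 3)*(v + 1)*(v + 3)*(v^3 + 4*v^2 - 9*v - 36) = (v - 3)*(v + 1)*(v + 3)*(v + 4)*(v^2 - 9) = (v - 3)^2*(v + 1)*(v + 3)*(v + 4)*(v + 3)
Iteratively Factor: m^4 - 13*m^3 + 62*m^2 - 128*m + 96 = (m - 4)*(m^3 - 9*m^2 + 26*m - 24) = (m - 4)^2*(m^2 - 5*m + 6) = (m - 4)^2*(m - 2)*(m - 3)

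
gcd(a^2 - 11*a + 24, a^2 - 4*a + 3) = a - 3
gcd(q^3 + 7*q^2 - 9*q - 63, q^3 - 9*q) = q^2 - 9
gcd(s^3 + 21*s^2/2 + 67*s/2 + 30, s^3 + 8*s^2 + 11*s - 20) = s^2 + 9*s + 20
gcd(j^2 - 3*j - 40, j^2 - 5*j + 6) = 1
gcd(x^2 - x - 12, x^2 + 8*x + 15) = x + 3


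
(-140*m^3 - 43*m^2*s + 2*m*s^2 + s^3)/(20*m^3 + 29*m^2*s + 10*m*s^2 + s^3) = (-7*m + s)/(m + s)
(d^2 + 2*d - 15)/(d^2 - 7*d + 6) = (d^2 + 2*d - 15)/(d^2 - 7*d + 6)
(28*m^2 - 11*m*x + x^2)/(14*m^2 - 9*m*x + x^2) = (-4*m + x)/(-2*m + x)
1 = 1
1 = 1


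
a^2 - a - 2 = (a - 2)*(a + 1)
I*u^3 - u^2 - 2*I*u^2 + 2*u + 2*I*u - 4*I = (u - 2)*(u + 2*I)*(I*u + 1)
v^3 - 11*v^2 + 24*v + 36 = (v - 6)^2*(v + 1)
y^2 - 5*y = y*(y - 5)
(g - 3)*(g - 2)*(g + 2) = g^3 - 3*g^2 - 4*g + 12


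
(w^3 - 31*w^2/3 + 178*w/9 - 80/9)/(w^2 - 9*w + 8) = (9*w^2 - 21*w + 10)/(9*(w - 1))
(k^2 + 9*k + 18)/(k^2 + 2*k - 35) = (k^2 + 9*k + 18)/(k^2 + 2*k - 35)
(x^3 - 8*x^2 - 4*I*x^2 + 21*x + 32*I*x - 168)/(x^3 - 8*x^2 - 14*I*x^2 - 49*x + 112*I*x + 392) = (x + 3*I)/(x - 7*I)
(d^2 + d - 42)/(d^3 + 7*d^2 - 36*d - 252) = 1/(d + 6)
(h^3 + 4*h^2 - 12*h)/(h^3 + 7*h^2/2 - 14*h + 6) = 2*h/(2*h - 1)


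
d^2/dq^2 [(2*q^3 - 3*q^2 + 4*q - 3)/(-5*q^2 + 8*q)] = 6*(-36*q^3 + 75*q^2 - 120*q + 64)/(q^3*(125*q^3 - 600*q^2 + 960*q - 512))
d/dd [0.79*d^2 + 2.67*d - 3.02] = 1.58*d + 2.67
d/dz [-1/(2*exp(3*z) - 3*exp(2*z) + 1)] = 6*(exp(z) - 1)*exp(2*z)/(2*exp(3*z) - 3*exp(2*z) + 1)^2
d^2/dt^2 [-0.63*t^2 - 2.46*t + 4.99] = -1.26000000000000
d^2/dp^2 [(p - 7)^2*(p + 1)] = 6*p - 26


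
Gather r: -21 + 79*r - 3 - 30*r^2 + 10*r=-30*r^2 + 89*r - 24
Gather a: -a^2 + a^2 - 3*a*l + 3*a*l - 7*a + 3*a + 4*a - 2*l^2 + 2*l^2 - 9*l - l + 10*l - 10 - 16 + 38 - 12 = 0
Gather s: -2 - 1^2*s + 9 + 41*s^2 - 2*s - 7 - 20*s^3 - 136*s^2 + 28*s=-20*s^3 - 95*s^2 + 25*s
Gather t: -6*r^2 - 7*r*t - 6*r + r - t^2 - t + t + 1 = -6*r^2 - 7*r*t - 5*r - t^2 + 1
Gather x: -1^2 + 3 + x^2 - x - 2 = x^2 - x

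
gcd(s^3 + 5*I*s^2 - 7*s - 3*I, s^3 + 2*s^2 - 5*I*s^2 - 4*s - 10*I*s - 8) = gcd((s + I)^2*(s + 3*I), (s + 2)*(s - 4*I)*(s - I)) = 1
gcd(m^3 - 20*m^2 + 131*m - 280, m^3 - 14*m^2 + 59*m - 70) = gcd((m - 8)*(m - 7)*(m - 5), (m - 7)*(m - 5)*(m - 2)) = m^2 - 12*m + 35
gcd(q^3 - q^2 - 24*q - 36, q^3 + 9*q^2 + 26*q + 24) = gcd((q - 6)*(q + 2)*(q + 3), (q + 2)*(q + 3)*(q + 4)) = q^2 + 5*q + 6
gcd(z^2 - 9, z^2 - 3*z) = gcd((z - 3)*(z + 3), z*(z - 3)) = z - 3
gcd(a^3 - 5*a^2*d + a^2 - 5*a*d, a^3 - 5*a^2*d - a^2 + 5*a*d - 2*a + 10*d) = a^2 - 5*a*d + a - 5*d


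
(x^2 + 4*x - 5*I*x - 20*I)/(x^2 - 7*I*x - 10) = (x + 4)/(x - 2*I)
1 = 1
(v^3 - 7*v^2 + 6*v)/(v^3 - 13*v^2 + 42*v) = (v - 1)/(v - 7)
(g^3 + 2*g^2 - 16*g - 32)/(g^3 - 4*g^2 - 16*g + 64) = (g + 2)/(g - 4)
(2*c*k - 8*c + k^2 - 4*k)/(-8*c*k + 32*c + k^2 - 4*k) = (-2*c - k)/(8*c - k)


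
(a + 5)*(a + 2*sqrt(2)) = a^2 + 2*sqrt(2)*a + 5*a + 10*sqrt(2)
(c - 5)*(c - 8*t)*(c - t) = c^3 - 9*c^2*t - 5*c^2 + 8*c*t^2 + 45*c*t - 40*t^2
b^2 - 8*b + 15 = (b - 5)*(b - 3)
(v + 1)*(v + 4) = v^2 + 5*v + 4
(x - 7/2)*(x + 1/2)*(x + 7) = x^3 + 4*x^2 - 91*x/4 - 49/4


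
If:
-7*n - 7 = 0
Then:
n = -1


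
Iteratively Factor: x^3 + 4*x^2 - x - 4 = (x + 4)*(x^2 - 1) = (x + 1)*(x + 4)*(x - 1)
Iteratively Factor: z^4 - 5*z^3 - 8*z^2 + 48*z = (z + 3)*(z^3 - 8*z^2 + 16*z) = (z - 4)*(z + 3)*(z^2 - 4*z) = z*(z - 4)*(z + 3)*(z - 4)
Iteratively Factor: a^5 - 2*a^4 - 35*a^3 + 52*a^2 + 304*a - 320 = (a - 5)*(a^4 + 3*a^3 - 20*a^2 - 48*a + 64) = (a - 5)*(a + 4)*(a^3 - a^2 - 16*a + 16) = (a - 5)*(a - 4)*(a + 4)*(a^2 + 3*a - 4) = (a - 5)*(a - 4)*(a - 1)*(a + 4)*(a + 4)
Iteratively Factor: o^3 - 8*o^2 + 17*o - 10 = (o - 2)*(o^2 - 6*o + 5) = (o - 2)*(o - 1)*(o - 5)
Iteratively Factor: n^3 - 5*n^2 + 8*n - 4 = (n - 2)*(n^2 - 3*n + 2) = (n - 2)*(n - 1)*(n - 2)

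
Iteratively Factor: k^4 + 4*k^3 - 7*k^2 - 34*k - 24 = (k + 1)*(k^3 + 3*k^2 - 10*k - 24) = (k + 1)*(k + 2)*(k^2 + k - 12) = (k + 1)*(k + 2)*(k + 4)*(k - 3)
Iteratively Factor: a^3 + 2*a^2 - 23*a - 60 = (a - 5)*(a^2 + 7*a + 12) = (a - 5)*(a + 4)*(a + 3)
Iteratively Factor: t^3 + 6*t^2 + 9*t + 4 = (t + 1)*(t^2 + 5*t + 4) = (t + 1)^2*(t + 4)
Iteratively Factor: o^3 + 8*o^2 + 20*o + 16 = (o + 2)*(o^2 + 6*o + 8) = (o + 2)^2*(o + 4)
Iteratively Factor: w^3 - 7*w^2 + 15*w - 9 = (w - 3)*(w^2 - 4*w + 3) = (w - 3)*(w - 1)*(w - 3)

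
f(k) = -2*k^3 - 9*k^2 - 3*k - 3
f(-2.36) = -19.76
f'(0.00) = -3.00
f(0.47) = -6.61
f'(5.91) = -318.95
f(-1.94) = -16.45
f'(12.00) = -1083.00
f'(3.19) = -121.48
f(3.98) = -283.59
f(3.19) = -169.08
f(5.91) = -747.93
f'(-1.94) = 9.34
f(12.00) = -4791.00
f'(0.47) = -12.79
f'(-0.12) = -0.93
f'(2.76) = -98.39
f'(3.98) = -169.68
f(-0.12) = -2.77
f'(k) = -6*k^2 - 18*k - 3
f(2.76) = -121.89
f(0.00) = -3.00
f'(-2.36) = 6.06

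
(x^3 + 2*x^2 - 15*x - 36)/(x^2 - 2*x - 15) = (x^2 - x - 12)/(x - 5)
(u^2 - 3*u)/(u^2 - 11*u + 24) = u/(u - 8)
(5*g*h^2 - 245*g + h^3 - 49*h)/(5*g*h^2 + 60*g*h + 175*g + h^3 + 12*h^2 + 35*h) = (h - 7)/(h + 5)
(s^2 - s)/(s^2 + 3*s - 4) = s/(s + 4)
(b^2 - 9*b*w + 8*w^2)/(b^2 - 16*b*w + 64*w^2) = (-b + w)/(-b + 8*w)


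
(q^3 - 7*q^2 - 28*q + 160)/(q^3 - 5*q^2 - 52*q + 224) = (q + 5)/(q + 7)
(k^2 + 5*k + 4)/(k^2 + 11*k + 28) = (k + 1)/(k + 7)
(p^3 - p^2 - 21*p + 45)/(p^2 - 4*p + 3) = (p^2 + 2*p - 15)/(p - 1)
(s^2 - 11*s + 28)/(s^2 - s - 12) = (s - 7)/(s + 3)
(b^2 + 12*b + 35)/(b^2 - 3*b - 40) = (b + 7)/(b - 8)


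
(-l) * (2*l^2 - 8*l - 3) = -2*l^3 + 8*l^2 + 3*l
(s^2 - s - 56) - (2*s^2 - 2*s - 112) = -s^2 + s + 56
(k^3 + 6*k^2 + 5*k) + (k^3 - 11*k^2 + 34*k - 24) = 2*k^3 - 5*k^2 + 39*k - 24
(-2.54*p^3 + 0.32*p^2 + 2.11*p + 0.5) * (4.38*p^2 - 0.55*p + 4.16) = -11.1252*p^5 + 2.7986*p^4 - 1.5006*p^3 + 2.3607*p^2 + 8.5026*p + 2.08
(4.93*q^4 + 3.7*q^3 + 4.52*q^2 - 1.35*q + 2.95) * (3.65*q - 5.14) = 17.9945*q^5 - 11.8352*q^4 - 2.52*q^3 - 28.1603*q^2 + 17.7065*q - 15.163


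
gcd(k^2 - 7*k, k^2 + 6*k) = k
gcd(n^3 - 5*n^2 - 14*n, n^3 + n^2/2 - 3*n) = n^2 + 2*n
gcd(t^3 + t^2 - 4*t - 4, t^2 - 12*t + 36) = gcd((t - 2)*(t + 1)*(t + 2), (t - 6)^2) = 1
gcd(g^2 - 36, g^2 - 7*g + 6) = g - 6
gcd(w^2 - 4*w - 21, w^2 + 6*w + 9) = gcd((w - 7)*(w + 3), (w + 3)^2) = w + 3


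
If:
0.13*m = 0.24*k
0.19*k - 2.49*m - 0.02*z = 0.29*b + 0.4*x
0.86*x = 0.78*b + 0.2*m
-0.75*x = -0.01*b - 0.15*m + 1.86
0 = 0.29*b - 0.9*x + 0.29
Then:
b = -3.11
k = 4.99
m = 9.21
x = -0.68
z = -1040.19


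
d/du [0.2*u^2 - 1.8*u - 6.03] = 0.4*u - 1.8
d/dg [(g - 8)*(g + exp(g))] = g + (g - 8)*(exp(g) + 1) + exp(g)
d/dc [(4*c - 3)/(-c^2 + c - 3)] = (-4*c^2 + 4*c + (2*c - 1)*(4*c - 3) - 12)/(c^2 - c + 3)^2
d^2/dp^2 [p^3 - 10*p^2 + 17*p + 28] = 6*p - 20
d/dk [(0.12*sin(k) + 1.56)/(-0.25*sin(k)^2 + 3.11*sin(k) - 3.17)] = (0.03*sin(k)^2 + 0.78*sin(k) - 5.232)*cos(k)/(0.0625*sin(k)^4 - 1.555*sin(k)^3 + 11.2571*sin(k)^2 - 19.7174*sin(k) + 10.0489)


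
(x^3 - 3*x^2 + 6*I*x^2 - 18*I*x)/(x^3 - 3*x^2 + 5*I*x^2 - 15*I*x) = (x + 6*I)/(x + 5*I)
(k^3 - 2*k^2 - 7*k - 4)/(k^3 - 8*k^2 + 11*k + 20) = (k + 1)/(k - 5)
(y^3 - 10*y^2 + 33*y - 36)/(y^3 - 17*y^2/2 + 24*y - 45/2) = 2*(y - 4)/(2*y - 5)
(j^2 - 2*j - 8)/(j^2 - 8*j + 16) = (j + 2)/(j - 4)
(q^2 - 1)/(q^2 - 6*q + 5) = (q + 1)/(q - 5)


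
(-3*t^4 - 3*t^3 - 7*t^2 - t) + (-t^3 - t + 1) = -3*t^4 - 4*t^3 - 7*t^2 - 2*t + 1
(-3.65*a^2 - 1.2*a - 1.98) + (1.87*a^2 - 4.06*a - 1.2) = -1.78*a^2 - 5.26*a - 3.18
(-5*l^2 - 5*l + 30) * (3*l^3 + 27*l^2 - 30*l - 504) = -15*l^5 - 150*l^4 + 105*l^3 + 3480*l^2 + 1620*l - 15120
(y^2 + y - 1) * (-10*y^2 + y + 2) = -10*y^4 - 9*y^3 + 13*y^2 + y - 2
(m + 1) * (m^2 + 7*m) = m^3 + 8*m^2 + 7*m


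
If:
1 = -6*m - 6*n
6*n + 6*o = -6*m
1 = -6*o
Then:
No Solution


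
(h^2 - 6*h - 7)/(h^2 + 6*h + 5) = (h - 7)/(h + 5)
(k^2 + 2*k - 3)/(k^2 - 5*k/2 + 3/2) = 2*(k + 3)/(2*k - 3)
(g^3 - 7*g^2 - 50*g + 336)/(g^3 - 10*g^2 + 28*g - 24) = (g^2 - g - 56)/(g^2 - 4*g + 4)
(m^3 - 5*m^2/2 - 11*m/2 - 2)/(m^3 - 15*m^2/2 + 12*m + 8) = (m + 1)/(m - 4)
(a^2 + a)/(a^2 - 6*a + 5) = a*(a + 1)/(a^2 - 6*a + 5)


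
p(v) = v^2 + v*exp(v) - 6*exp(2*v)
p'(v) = v*exp(v) + 2*v - 12*exp(2*v) + exp(v)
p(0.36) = -11.68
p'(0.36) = -21.98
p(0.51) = -15.53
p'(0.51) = -29.74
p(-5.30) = 28.06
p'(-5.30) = -10.62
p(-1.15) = 0.36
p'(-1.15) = -3.55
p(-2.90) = 8.23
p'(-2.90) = -5.94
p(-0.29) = -3.49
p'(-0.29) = -6.77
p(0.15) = -7.90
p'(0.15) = -14.56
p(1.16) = -56.01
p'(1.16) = -112.90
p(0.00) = -6.00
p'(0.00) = -11.00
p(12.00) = -158932779577.56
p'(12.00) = -317867349721.83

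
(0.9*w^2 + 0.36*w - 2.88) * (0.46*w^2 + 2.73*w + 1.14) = 0.414*w^4 + 2.6226*w^3 + 0.684*w^2 - 7.452*w - 3.2832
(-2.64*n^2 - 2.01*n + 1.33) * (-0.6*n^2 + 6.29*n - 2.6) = 1.584*n^4 - 15.3996*n^3 - 6.5769*n^2 + 13.5917*n - 3.458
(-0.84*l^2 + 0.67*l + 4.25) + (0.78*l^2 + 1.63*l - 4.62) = -0.0599999999999999*l^2 + 2.3*l - 0.37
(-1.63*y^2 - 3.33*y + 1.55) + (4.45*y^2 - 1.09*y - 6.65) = 2.82*y^2 - 4.42*y - 5.1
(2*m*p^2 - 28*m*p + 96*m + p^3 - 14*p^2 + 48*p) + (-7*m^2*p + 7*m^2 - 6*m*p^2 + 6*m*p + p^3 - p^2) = -7*m^2*p + 7*m^2 - 4*m*p^2 - 22*m*p + 96*m + 2*p^3 - 15*p^2 + 48*p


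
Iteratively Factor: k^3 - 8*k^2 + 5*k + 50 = (k + 2)*(k^2 - 10*k + 25) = (k - 5)*(k + 2)*(k - 5)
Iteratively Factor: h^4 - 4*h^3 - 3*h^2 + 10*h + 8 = (h - 2)*(h^3 - 2*h^2 - 7*h - 4) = (h - 2)*(h + 1)*(h^2 - 3*h - 4) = (h - 2)*(h + 1)^2*(h - 4)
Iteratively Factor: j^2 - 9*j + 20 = (j - 5)*(j - 4)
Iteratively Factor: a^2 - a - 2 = (a + 1)*(a - 2)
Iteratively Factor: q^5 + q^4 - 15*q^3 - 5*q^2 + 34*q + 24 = (q - 2)*(q^4 + 3*q^3 - 9*q^2 - 23*q - 12) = (q - 2)*(q + 1)*(q^3 + 2*q^2 - 11*q - 12) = (q - 3)*(q - 2)*(q + 1)*(q^2 + 5*q + 4) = (q - 3)*(q - 2)*(q + 1)^2*(q + 4)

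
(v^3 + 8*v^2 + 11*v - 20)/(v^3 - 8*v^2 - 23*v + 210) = (v^2 + 3*v - 4)/(v^2 - 13*v + 42)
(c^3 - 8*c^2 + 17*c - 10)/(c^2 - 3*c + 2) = c - 5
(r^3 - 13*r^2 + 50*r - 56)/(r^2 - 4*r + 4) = (r^2 - 11*r + 28)/(r - 2)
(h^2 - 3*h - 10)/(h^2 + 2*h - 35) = (h + 2)/(h + 7)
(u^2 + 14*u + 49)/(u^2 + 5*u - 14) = (u + 7)/(u - 2)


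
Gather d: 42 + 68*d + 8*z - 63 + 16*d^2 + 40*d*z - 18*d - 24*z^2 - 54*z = 16*d^2 + d*(40*z + 50) - 24*z^2 - 46*z - 21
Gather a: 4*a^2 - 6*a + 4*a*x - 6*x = 4*a^2 + a*(4*x - 6) - 6*x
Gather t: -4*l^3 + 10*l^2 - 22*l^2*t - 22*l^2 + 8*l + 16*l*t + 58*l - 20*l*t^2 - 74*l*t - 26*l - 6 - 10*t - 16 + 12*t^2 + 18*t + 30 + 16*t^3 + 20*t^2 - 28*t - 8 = -4*l^3 - 12*l^2 + 40*l + 16*t^3 + t^2*(32 - 20*l) + t*(-22*l^2 - 58*l - 20)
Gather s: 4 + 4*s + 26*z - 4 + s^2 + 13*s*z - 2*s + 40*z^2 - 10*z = s^2 + s*(13*z + 2) + 40*z^2 + 16*z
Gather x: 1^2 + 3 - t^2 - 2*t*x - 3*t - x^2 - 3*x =-t^2 - 3*t - x^2 + x*(-2*t - 3) + 4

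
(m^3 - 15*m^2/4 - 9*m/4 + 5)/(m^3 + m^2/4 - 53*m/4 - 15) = (m - 1)/(m + 3)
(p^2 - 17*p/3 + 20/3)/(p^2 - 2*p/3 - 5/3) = (p - 4)/(p + 1)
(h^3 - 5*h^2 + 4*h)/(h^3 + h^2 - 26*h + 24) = h/(h + 6)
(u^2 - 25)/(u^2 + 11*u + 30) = (u - 5)/(u + 6)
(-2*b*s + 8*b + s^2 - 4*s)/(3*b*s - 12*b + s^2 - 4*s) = (-2*b + s)/(3*b + s)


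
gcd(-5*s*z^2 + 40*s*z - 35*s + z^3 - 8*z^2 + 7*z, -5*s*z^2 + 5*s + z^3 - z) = -5*s*z + 5*s + z^2 - z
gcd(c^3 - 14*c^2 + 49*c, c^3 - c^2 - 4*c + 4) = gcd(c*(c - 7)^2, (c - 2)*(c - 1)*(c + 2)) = 1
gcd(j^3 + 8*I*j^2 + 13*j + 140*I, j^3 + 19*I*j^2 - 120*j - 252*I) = j + 7*I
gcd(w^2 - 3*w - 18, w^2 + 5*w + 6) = w + 3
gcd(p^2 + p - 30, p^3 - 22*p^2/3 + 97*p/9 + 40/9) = p - 5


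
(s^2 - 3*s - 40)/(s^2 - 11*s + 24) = (s + 5)/(s - 3)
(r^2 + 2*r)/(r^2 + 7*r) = (r + 2)/(r + 7)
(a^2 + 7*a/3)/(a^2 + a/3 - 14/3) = a/(a - 2)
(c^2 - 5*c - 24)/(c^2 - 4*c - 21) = (c - 8)/(c - 7)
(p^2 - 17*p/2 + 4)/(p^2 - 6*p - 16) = (p - 1/2)/(p + 2)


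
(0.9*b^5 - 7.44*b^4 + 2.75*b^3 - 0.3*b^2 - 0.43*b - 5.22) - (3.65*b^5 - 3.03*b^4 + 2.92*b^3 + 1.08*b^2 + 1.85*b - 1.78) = -2.75*b^5 - 4.41*b^4 - 0.17*b^3 - 1.38*b^2 - 2.28*b - 3.44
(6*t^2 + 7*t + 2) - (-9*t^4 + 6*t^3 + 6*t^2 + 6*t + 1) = 9*t^4 - 6*t^3 + t + 1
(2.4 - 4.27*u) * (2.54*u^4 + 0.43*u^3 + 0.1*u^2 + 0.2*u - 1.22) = -10.8458*u^5 + 4.2599*u^4 + 0.605*u^3 - 0.614*u^2 + 5.6894*u - 2.928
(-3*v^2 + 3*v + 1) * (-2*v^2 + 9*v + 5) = 6*v^4 - 33*v^3 + 10*v^2 + 24*v + 5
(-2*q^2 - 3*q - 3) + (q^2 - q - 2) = -q^2 - 4*q - 5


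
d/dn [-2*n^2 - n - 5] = -4*n - 1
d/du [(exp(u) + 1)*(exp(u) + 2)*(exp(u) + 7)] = (3*exp(2*u) + 20*exp(u) + 23)*exp(u)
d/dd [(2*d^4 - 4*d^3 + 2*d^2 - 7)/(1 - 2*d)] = 2*(-6*d^4 + 12*d^3 - 8*d^2 + 2*d - 7)/(4*d^2 - 4*d + 1)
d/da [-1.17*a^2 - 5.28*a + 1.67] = -2.34*a - 5.28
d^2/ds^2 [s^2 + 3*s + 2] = 2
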